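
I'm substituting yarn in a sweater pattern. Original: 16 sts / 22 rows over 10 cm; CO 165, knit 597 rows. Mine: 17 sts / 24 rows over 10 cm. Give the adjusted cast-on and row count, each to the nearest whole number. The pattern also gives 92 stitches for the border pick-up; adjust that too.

Stitches: 165 × 17/16 = 175.31 → 175.
Rows: 597 × 24/22 = 651.27 → 651.
border pick-up: 92 × 17/16 = 97.75 → 98.

Cast on 175 stitches; work 651 rows; border pick-up 98 stitches.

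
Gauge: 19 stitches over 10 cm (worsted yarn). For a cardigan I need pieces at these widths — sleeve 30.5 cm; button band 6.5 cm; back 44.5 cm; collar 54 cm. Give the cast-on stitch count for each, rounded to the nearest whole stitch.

Rate = 19/10 = 1.9 sts per cm.
sleeve: 30.5 × 1.9 = 57.95 → 58.
button band: 6.5 × 1.9 = 12.35 → 12.
back: 44.5 × 1.9 = 84.55 → 85.
collar: 54 × 1.9 = 102.60 → 103.

sleeve 58; button band 12; back 85; collar 103.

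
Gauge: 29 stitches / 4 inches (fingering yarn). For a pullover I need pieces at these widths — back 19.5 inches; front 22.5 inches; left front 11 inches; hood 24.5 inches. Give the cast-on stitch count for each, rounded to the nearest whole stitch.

Rate = 29/4 = 7.25 sts per in.
back: 19.5 × 7.25 = 141.38 → 141.
front: 22.5 × 7.25 = 163.12 → 163.
left front: 11 × 7.25 = 79.75 → 80.
hood: 24.5 × 7.25 = 177.62 → 178.

back 141; front 163; left front 80; hood 178.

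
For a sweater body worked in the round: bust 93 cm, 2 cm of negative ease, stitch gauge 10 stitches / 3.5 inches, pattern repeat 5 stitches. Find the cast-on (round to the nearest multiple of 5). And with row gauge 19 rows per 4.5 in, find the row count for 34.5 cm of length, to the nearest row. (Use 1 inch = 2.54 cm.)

Cast on 100 stitches; work 57 rows.

Finished = 93 − 2 = 91 cm.
91 cm × 1/2.54 = 35.83 inches.
10/3.5 = 2.857 sts per in; 35.83 × 2.857 = 102.36 sts.
Nearest multiple of 5 → 100.
34.5 cm = 13.58 inches; × 4.222 = 57.35 → 57 rows.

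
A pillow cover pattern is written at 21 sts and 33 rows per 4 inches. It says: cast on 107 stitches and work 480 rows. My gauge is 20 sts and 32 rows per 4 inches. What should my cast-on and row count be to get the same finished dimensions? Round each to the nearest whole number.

Cast on 102 stitches; work 465 rows.

Stitches: 107 × 20/21 = 101.90 → 102.
Rows: 480 × 32/33 = 465.45 → 465.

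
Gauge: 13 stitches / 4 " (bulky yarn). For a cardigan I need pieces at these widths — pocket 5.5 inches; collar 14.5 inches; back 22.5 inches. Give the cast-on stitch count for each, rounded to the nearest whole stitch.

Rate = 13/4 = 3.25 sts per in.
pocket: 5.5 × 3.25 = 17.88 → 18.
collar: 14.5 × 3.25 = 47.12 → 47.
back: 22.5 × 3.25 = 73.12 → 73.

pocket 18; collar 47; back 73.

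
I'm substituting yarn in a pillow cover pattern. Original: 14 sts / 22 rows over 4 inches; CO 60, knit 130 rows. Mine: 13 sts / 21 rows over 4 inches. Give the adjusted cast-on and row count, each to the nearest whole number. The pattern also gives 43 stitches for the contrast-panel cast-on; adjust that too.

Cast on 56 stitches; work 124 rows; contrast-panel cast-on 40 stitches.

Stitches: 60 × 13/14 = 55.71 → 56.
Rows: 130 × 21/22 = 124.09 → 124.
contrast-panel cast-on: 43 × 13/14 = 39.93 → 40.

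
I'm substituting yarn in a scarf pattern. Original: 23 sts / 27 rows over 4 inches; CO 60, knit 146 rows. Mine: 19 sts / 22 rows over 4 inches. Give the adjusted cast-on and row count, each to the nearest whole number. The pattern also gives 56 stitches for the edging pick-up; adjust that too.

Stitches: 60 × 19/23 = 49.57 → 50.
Rows: 146 × 22/27 = 118.96 → 119.
edging pick-up: 56 × 19/23 = 46.26 → 46.

Cast on 50 stitches; work 119 rows; edging pick-up 46 stitches.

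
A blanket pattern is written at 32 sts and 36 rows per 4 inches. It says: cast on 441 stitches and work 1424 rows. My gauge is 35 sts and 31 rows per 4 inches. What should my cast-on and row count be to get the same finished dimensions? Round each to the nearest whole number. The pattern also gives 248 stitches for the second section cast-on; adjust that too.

Cast on 482 stitches; work 1226 rows; second section cast-on 271 stitches.

Stitches: 441 × 35/32 = 482.34 → 482.
Rows: 1424 × 31/36 = 1226.22 → 1226.
second section cast-on: 248 × 35/32 = 271.25 → 271.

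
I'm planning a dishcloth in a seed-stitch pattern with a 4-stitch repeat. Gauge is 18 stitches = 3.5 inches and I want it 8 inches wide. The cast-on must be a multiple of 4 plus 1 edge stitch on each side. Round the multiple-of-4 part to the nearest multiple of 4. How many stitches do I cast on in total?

18 / 3.5 = 5.143 sts per inch.
8 × 5.143 = 41.14 sts.
Less 2 edge sts → 39.14 for the repeat.
Nearest multiple of 4: 40.
Add back 2 edge sts → 42.

Cast on 42 stitches.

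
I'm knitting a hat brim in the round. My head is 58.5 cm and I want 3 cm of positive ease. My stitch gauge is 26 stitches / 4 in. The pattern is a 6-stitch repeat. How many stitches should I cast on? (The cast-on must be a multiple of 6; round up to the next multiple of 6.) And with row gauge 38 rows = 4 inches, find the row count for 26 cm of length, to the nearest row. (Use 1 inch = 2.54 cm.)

Finished = 58.5 + 3 = 61.5 cm.
61.5 cm × 1/2.54 = 24.21 inches.
26/4 = 6.5 sts per in; 24.21 × 6.5 = 157.38 sts.
Next multiple of 6 → 162.
26 cm = 10.24 inches; × 9.5 = 97.24 → 97 rows.

Cast on 162 stitches; work 97 rows.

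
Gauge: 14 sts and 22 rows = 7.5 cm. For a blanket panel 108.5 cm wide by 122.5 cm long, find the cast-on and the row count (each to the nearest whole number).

Cast on 203 stitches and work 359 rows.

Stitch gauge = 14/7.5 = 1.867 sts/cm; 108.5 × 1.867 = 202.53 → 203 sts.
Row gauge = 22/7.5 = 2.933 rows/cm; 122.5 × 2.933 = 359.33 → 359 rows.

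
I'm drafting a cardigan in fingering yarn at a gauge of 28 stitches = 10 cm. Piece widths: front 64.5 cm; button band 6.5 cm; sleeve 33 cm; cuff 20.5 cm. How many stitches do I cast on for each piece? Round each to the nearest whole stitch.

front 181; button band 18; sleeve 92; cuff 57.

Rate = 28/10 = 2.8 sts per cm.
front: 64.5 × 2.8 = 180.60 → 181.
button band: 6.5 × 2.8 = 18.20 → 18.
sleeve: 33 × 2.8 = 92.40 → 92.
cuff: 20.5 × 2.8 = 57.40 → 57.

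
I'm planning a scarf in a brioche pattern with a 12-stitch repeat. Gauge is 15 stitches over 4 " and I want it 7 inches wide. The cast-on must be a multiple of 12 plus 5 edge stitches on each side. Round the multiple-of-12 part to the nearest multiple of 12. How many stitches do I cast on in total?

15 / 4 = 3.75 sts per inch.
7 × 3.75 = 26.25 sts.
Less 10 edge sts → 16.25 for the repeat.
Nearest multiple of 12: 12.
Add back 10 edge sts → 22.

CO 22 sts.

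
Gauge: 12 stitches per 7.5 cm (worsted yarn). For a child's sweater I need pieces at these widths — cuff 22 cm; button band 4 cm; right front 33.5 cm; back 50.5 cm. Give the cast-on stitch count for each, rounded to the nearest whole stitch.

Rate = 12/7.5 = 1.6 sts per cm.
cuff: 22 × 1.6 = 35.20 → 35.
button band: 4 × 1.6 = 6.40 → 6.
right front: 33.5 × 1.6 = 53.60 → 54.
back: 50.5 × 1.6 = 80.80 → 81.

cuff 35; button band 6; right front 54; back 81.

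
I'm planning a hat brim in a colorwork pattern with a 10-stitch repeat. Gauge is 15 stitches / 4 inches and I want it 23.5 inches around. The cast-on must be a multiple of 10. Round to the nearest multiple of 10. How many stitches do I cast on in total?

Cast on 90 stitches.

15 / 4 = 3.75 sts per inch.
23.5 × 3.75 = 88.12 sts.
Nearest multiple of 10: 90.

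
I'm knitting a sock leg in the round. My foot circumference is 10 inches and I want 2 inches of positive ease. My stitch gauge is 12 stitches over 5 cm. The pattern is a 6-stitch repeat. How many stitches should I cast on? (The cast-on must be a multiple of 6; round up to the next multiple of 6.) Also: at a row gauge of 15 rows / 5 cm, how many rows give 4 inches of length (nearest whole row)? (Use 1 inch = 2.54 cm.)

Finished = 10 + 2 = 12 inches.
12 inches × 2.54 = 30.48 cm.
12/5 = 2.4 sts per cm; 30.48 × 2.4 = 73.15 sts.
Next multiple of 6 → 78.
4 inches = 10.16 cm; × 3 = 30.48 → 30 rows.

Cast on 78 stitches; work 30 rows.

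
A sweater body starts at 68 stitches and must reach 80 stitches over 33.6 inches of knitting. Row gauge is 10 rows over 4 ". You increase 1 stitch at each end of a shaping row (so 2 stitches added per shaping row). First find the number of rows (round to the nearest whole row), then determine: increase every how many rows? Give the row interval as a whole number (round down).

Rows = 33.6 × 2.5 = 84.0 → 84 rows.
Stitches to add: 12 → 6 shaping rows (at 2 st each).
84 / 6 = 14.00 → every 14 rows.

Increase every 14th row.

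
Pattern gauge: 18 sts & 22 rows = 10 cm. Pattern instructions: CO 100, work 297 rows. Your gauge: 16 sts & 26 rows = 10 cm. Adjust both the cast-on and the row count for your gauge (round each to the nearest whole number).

Cast on 89 stitches; work 351 rows.

Stitches: 100 × 16/18 = 88.89 → 89.
Rows: 297 × 26/22 = 351.00 → 351.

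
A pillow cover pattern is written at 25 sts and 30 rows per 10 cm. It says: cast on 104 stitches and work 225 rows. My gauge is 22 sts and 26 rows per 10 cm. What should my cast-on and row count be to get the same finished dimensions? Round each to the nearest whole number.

Stitches: 104 × 22/25 = 91.52 → 92.
Rows: 225 × 26/30 = 195.00 → 195.

Cast on 92 stitches; work 195 rows.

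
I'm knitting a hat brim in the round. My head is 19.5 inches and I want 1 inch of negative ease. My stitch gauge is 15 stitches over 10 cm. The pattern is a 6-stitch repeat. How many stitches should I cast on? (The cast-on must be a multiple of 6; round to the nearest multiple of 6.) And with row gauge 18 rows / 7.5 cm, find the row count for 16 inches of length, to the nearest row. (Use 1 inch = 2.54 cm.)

Cast on 72 stitches; work 98 rows.

Finished = 19.5 − 1 = 18.5 inches.
18.5 inches × 2.54 = 46.99 cm.
15/10 = 1.5 sts per cm; 46.99 × 1.5 = 70.48 sts.
Nearest multiple of 6 → 72.
16 inches = 40.64 cm; × 2.4 = 97.54 → 98 rows.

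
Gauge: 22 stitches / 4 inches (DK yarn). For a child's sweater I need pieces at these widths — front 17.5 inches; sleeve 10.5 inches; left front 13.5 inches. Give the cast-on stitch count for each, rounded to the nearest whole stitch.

Rate = 22/4 = 5.5 sts per in.
front: 17.5 × 5.5 = 96.25 → 96.
sleeve: 10.5 × 5.5 = 57.75 → 58.
left front: 13.5 × 5.5 = 74.25 → 74.

front 96; sleeve 58; left front 74.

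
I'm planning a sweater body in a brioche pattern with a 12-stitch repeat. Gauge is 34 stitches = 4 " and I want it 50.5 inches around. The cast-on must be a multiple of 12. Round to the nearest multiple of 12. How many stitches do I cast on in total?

CO 432 sts.

34 / 4 = 8.5 sts per inch.
50.5 × 8.5 = 429.25 sts.
Nearest multiple of 12: 432.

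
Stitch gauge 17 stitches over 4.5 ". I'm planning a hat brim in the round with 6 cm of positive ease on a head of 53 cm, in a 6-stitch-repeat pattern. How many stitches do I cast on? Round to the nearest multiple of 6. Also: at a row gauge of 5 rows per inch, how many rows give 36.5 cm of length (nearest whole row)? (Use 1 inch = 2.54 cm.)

Cast on 90 stitches; work 72 rows.

Finished = 53 + 6 = 59 cm.
59 cm × 1/2.54 = 23.23 inches.
17/4.5 = 3.778 sts per in; 23.23 × 3.778 = 87.75 sts.
Nearest multiple of 6 → 90.
36.5 cm = 14.37 inches; × 5 = 71.85 → 72 rows.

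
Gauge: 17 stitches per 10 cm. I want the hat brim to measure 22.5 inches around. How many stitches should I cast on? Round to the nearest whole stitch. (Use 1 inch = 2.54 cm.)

22.5 in = 57.15 cm.
17 stitches / 10 cm = 1.7 stitches per cm.
57.15 × 1.7 = 97.16 stitches.
Round to nearest → 97.

CO 97 sts.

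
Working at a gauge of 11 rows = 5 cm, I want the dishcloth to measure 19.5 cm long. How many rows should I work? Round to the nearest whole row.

43 rows.

11 rows / 5 cm = 2.2 rows per cm.
19.5 × 2.2 = 42.90 rows.
Round to nearest → 43.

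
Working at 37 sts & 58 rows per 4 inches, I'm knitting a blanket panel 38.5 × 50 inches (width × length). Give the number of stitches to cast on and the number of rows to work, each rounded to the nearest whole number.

Stitch gauge = 37/4 = 9.25 sts/in; 38.5 × 9.25 = 356.12 → 356 sts.
Row gauge = 58/4 = 14.5 rows/in; 50 × 14.5 = 725.00 → 725 rows.

Cast on 356 stitches and work 725 rows.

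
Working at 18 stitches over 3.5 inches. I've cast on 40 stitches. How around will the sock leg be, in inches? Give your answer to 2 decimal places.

18 stitches / 3.5 inch = 5.143 stitches per inch.
40 / 5.143 = 7.778 inches.

7.78 inches.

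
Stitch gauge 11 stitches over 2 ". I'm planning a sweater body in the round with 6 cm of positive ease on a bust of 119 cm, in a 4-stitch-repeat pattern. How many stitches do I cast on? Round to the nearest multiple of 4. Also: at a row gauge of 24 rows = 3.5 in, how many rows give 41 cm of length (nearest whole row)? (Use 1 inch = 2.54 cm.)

Finished = 119 + 6 = 125 cm.
125 cm × 1/2.54 = 49.21 inches.
11/2 = 5.5 sts per in; 49.21 × 5.5 = 270.67 sts.
Nearest multiple of 4 → 272.
41 cm = 16.14 inches; × 6.857 = 110.69 → 111 rows.

Cast on 272 stitches; work 111 rows.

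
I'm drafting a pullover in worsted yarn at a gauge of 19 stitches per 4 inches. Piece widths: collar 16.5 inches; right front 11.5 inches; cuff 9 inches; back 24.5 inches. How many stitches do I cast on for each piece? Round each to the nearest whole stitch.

collar 78; right front 55; cuff 43; back 116.

Rate = 19/4 = 4.75 sts per in.
collar: 16.5 × 4.75 = 78.38 → 78.
right front: 11.5 × 4.75 = 54.62 → 55.
cuff: 9 × 4.75 = 42.75 → 43.
back: 24.5 × 4.75 = 116.38 → 116.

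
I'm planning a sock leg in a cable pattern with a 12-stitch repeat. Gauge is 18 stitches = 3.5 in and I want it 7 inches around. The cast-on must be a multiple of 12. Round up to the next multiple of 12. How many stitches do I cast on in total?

18 / 3.5 = 5.143 sts per inch.
7 × 5.143 = 36.00 sts.
Next multiple of 12: 36.

36 stitches.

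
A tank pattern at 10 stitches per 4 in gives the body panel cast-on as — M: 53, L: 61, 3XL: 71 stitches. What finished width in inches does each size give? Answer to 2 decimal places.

10/4 = 2.5 sts per in.
M: 53 / 2.5 = 21.200 → 21.20 in.
L: 61 / 2.5 = 24.400 → 24.40 in.
3XL: 71 / 2.5 = 28.400 → 28.40 in.

M 21.20 inches; L 24.40 inches; 3XL 28.40 inches.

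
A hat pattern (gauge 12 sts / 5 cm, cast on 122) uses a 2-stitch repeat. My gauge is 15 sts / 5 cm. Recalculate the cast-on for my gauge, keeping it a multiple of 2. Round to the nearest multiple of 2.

Cast on 152 stitches.

122 × 15 / 12 = 152.50.
Nearest multiple of 2: 152.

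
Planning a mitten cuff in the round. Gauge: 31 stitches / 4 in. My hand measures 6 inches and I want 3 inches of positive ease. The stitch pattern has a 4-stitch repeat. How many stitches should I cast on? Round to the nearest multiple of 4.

Finished = 6 + 3 = 9 inches.
31 / 4 = 7.75 sts/in.
9 × 7.75 = 69.75 sts.
Nearest multiple of 4: 68.

CO 68 sts.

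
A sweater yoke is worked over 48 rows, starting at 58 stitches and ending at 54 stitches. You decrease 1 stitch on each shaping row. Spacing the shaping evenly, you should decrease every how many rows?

Decrease every 12th row.

Stitches to remove: |54 − 58| = 4.
Shaping rows needed: 4 / 1 = 4.
48 rows / 4 = every 12 rows.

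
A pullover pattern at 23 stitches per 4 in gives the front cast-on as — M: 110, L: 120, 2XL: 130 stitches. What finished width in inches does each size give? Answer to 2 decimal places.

23/4 = 5.75 sts per in.
M: 110 / 5.75 = 19.130 → 19.13 in.
L: 120 / 5.75 = 20.870 → 20.87 in.
2XL: 130 / 5.75 = 22.609 → 22.61 in.

M 19.13 inches; L 20.87 inches; 2XL 22.61 inches.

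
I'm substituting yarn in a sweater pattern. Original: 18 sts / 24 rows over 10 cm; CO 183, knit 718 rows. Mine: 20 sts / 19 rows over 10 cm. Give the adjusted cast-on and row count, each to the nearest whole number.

Stitches: 183 × 20/18 = 203.33 → 203.
Rows: 718 × 19/24 = 568.42 → 568.

Cast on 203 stitches; work 568 rows.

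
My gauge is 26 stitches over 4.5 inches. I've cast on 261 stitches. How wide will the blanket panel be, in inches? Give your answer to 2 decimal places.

45.17 inches.

26 stitches / 4.5 inch = 5.778 stitches per inch.
261 / 5.778 = 45.173 inches.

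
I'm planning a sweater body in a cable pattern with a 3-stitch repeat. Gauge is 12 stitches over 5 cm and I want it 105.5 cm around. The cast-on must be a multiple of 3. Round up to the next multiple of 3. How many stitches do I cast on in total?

CO 255 sts.

12 / 5 = 2.4 sts per cm.
105.5 × 2.4 = 253.20 sts.
Next multiple of 3: 255.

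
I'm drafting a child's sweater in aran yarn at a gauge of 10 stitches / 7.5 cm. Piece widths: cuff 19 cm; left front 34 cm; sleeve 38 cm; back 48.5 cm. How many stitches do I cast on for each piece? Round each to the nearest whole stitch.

cuff 25; left front 45; sleeve 51; back 65.

Rate = 10/7.5 = 1.333 sts per cm.
cuff: 19 × 1.333 = 25.33 → 25.
left front: 34 × 1.333 = 45.33 → 45.
sleeve: 38 × 1.333 = 50.67 → 51.
back: 48.5 × 1.333 = 64.67 → 65.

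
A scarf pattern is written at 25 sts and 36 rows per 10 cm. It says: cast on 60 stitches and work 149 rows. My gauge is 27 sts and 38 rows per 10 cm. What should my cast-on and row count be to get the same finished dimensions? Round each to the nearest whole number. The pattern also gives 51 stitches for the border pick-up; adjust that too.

Cast on 65 stitches; work 157 rows; border pick-up 55 stitches.

Stitches: 60 × 27/25 = 64.80 → 65.
Rows: 149 × 38/36 = 157.28 → 157.
border pick-up: 51 × 27/25 = 55.08 → 55.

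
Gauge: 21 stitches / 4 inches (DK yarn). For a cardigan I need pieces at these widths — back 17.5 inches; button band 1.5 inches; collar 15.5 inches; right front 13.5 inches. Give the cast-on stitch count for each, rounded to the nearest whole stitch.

Rate = 21/4 = 5.25 sts per in.
back: 17.5 × 5.25 = 91.88 → 92.
button band: 1.5 × 5.25 = 7.88 → 8.
collar: 15.5 × 5.25 = 81.38 → 81.
right front: 13.5 × 5.25 = 70.88 → 71.

back 92; button band 8; collar 81; right front 71.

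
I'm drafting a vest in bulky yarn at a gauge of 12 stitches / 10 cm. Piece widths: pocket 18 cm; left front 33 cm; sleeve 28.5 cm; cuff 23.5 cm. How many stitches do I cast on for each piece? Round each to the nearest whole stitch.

Rate = 12/10 = 1.2 sts per cm.
pocket: 18 × 1.2 = 21.60 → 22.
left front: 33 × 1.2 = 39.60 → 40.
sleeve: 28.5 × 1.2 = 34.20 → 34.
cuff: 23.5 × 1.2 = 28.20 → 28.

pocket 22; left front 40; sleeve 34; cuff 28.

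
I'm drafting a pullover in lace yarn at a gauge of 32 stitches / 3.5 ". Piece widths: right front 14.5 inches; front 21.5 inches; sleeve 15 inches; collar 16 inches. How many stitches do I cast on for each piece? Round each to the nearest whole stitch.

right front 133; front 197; sleeve 137; collar 146.

Rate = 32/3.5 = 9.143 sts per in.
right front: 14.5 × 9.143 = 132.57 → 133.
front: 21.5 × 9.143 = 196.57 → 197.
sleeve: 15 × 9.143 = 137.14 → 137.
collar: 16 × 9.143 = 146.29 → 146.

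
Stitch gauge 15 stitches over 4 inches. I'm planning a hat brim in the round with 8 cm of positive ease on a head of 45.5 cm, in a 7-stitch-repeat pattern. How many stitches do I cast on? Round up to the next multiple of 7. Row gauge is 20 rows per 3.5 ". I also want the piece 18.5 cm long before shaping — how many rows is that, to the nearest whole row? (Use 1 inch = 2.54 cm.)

Finished = 45.5 + 8 = 53.5 cm.
53.5 cm × 1/2.54 = 21.06 inches.
15/4 = 3.75 sts per in; 21.06 × 3.75 = 78.99 sts.
Next multiple of 7 → 84.
18.5 cm = 7.28 inches; × 5.714 = 41.62 → 42 rows.

Cast on 84 stitches; work 42 rows.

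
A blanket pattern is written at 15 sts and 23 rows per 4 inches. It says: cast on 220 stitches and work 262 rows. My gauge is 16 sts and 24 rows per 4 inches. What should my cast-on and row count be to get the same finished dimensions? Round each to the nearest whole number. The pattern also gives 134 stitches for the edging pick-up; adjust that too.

Cast on 235 stitches; work 273 rows; edging pick-up 143 stitches.

Stitches: 220 × 16/15 = 234.67 → 235.
Rows: 262 × 24/23 = 273.39 → 273.
edging pick-up: 134 × 16/15 = 142.93 → 143.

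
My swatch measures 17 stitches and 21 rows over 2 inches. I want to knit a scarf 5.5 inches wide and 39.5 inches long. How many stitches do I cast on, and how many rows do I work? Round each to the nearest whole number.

Cast on 47 stitches and work 415 rows.

Stitch gauge = 17/2 = 8.5 sts/in; 5.5 × 8.5 = 46.75 → 47 sts.
Row gauge = 21/2 = 10.5 rows/in; 39.5 × 10.5 = 414.75 → 415 rows.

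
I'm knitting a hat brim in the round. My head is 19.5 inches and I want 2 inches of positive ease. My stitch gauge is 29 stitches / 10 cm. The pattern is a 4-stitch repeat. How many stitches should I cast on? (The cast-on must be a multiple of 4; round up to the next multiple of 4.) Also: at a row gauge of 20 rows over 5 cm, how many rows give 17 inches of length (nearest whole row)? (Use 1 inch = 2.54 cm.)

Finished = 19.5 + 2 = 21.5 inches.
21.5 inches × 2.54 = 54.61 cm.
29/10 = 2.9 sts per cm; 54.61 × 2.9 = 158.37 sts.
Next multiple of 4 → 160.
17 inches = 43.18 cm; × 4 = 172.72 → 173 rows.

Cast on 160 stitches; work 173 rows.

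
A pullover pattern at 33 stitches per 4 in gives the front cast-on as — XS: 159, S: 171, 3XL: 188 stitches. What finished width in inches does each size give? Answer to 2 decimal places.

XS 19.27 inches; S 20.73 inches; 3XL 22.79 inches.

33/4 = 8.25 sts per in.
XS: 159 / 8.25 = 19.273 → 19.27 in.
S: 171 / 8.25 = 20.727 → 20.73 in.
3XL: 188 / 8.25 = 22.788 → 22.79 in.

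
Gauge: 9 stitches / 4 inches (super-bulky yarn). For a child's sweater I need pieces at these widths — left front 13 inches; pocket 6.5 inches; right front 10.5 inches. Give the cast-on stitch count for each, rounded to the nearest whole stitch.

left front 29; pocket 15; right front 24.

Rate = 9/4 = 2.25 sts per in.
left front: 13 × 2.25 = 29.25 → 29.
pocket: 6.5 × 2.25 = 14.62 → 15.
right front: 10.5 × 2.25 = 23.62 → 24.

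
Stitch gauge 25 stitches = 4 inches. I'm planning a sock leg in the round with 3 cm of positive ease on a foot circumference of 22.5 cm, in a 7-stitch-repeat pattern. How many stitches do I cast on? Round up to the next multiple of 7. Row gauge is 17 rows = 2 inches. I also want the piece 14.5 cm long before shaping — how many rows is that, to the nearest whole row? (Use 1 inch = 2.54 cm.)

Cast on 63 stitches; work 49 rows.

Finished = 22.5 + 3 = 25.5 cm.
25.5 cm × 1/2.54 = 10.04 inches.
25/4 = 6.25 sts per in; 10.04 × 6.25 = 62.75 sts.
Next multiple of 7 → 63.
14.5 cm = 5.71 inches; × 8.5 = 48.52 → 49 rows.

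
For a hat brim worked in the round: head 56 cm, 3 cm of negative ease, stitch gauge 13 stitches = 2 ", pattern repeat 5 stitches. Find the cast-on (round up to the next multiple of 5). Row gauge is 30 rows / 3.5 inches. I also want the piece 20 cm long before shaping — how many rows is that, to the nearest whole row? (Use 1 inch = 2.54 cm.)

Finished = 56 − 3 = 53 cm.
53 cm × 1/2.54 = 20.87 inches.
13/2 = 6.5 sts per in; 20.87 × 6.5 = 135.63 sts.
Next multiple of 5 → 140.
20 cm = 7.87 inches; × 8.571 = 67.49 → 67 rows.

Cast on 140 stitches; work 67 rows.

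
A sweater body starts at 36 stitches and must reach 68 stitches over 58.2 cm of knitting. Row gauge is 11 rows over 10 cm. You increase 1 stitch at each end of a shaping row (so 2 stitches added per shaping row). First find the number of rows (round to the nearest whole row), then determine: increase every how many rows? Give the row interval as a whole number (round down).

Rows = 58.2 × 1.1 = 64.0 → 64 rows.
Stitches to add: 32 → 16 shaping rows (at 2 st each).
64 / 16 = 4.00 → every 4 rows.

Increase every 4th row.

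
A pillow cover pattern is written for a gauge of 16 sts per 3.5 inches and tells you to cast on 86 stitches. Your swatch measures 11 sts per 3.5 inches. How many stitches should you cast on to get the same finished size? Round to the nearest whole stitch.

CO 59 sts.

Scale factor = 11 / 16 = 0.688.
86 × 11 / 16 = 59.12 sts.
→ 59 sts.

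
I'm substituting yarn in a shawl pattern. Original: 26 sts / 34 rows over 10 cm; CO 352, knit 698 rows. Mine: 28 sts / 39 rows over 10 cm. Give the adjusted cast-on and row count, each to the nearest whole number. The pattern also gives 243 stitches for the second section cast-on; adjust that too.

Stitches: 352 × 28/26 = 379.08 → 379.
Rows: 698 × 39/34 = 800.65 → 801.
second section cast-on: 243 × 28/26 = 261.69 → 262.

Cast on 379 stitches; work 801 rows; second section cast-on 262 stitches.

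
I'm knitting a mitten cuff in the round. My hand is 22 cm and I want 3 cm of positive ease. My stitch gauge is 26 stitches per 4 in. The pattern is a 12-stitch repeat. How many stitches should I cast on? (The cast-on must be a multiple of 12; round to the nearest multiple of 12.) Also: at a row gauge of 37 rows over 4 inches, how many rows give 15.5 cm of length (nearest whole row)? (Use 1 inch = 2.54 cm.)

Finished = 22 + 3 = 25 cm.
25 cm × 1/2.54 = 9.84 inches.
26/4 = 6.5 sts per in; 9.84 × 6.5 = 63.98 sts.
Nearest multiple of 12 → 60.
15.5 cm = 6.10 inches; × 9.25 = 56.45 → 56 rows.

Cast on 60 stitches; work 56 rows.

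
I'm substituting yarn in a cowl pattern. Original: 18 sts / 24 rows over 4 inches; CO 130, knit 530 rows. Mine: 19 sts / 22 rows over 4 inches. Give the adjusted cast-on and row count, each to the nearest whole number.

Cast on 137 stitches; work 486 rows.

Stitches: 130 × 19/18 = 137.22 → 137.
Rows: 530 × 22/24 = 485.83 → 486.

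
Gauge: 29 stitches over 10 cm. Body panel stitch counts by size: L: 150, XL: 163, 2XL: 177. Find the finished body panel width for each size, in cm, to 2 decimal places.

L 51.72 cm; XL 56.21 cm; 2XL 61.03 cm.

29/10 = 2.9 sts per cm.
L: 150 / 2.9 = 51.724 → 51.72 cm.
XL: 163 / 2.9 = 56.207 → 56.21 cm.
2XL: 177 / 2.9 = 61.034 → 61.03 cm.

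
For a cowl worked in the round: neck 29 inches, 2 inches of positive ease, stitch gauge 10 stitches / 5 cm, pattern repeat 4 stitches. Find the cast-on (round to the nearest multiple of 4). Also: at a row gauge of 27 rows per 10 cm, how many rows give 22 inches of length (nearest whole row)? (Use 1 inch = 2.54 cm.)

Cast on 156 stitches; work 151 rows.

Finished = 29 + 2 = 31 inches.
31 inches × 2.54 = 78.74 cm.
10/5 = 2 sts per cm; 78.74 × 2 = 157.48 sts.
Nearest multiple of 4 → 156.
22 inches = 55.88 cm; × 2.7 = 150.88 → 151 rows.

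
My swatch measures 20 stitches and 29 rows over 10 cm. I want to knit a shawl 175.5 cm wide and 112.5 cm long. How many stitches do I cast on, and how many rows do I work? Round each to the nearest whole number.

Stitch gauge = 20/10 = 2 sts/cm; 175.5 × 2 = 351.00 → 351 sts.
Row gauge = 29/10 = 2.9 rows/cm; 112.5 × 2.9 = 326.25 → 326 rows.

Cast on 351 stitches and work 326 rows.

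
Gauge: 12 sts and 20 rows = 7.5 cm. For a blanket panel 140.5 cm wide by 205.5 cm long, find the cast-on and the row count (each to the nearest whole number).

Stitch gauge = 12/7.5 = 1.6 sts/cm; 140.5 × 1.6 = 224.80 → 225 sts.
Row gauge = 20/7.5 = 2.667 rows/cm; 205.5 × 2.667 = 548.00 → 548 rows.

Cast on 225 stitches and work 548 rows.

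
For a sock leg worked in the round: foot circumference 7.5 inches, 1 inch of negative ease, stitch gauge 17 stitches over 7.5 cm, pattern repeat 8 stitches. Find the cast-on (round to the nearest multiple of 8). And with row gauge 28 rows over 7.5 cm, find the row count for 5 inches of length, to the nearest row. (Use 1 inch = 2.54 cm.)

Cast on 40 stitches; work 47 rows.

Finished = 7.5 − 1 = 6.5 inches.
6.5 inches × 2.54 = 16.51 cm.
17/7.5 = 2.267 sts per cm; 16.51 × 2.267 = 37.42 sts.
Nearest multiple of 8 → 40.
5 inches = 12.70 cm; × 3.733 = 47.41 → 47 rows.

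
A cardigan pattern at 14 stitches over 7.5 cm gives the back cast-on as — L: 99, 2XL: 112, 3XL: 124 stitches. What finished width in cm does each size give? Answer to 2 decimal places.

L 53.04 cm; 2XL 60.00 cm; 3XL 66.43 cm.

14/7.5 = 1.867 sts per cm.
L: 99 / 1.867 = 53.036 → 53.04 cm.
2XL: 112 / 1.867 = 60.000 → 60.00 cm.
3XL: 124 / 1.867 = 66.429 → 66.43 cm.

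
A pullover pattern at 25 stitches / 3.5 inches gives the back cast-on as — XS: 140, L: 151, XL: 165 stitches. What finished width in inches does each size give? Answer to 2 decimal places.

25/3.5 = 7.143 sts per in.
XS: 140 / 7.143 = 19.600 → 19.60 in.
L: 151 / 7.143 = 21.140 → 21.14 in.
XL: 165 / 7.143 = 23.100 → 23.10 in.

XS 19.60 inches; L 21.14 inches; XL 23.10 inches.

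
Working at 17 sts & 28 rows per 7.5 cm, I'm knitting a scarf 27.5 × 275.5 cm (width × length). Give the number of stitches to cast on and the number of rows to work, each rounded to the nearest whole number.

Cast on 62 stitches and work 1029 rows.

Stitch gauge = 17/7.5 = 2.267 sts/cm; 27.5 × 2.267 = 62.33 → 62 sts.
Row gauge = 28/7.5 = 3.733 rows/cm; 275.5 × 3.733 = 1028.53 → 1029 rows.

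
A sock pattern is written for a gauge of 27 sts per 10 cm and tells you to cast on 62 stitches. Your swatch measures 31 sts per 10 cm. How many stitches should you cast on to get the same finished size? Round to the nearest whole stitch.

Scale factor = 31 / 27 = 1.148.
62 × 31 / 27 = 71.19 sts.
→ 71 sts.

CO 71 sts.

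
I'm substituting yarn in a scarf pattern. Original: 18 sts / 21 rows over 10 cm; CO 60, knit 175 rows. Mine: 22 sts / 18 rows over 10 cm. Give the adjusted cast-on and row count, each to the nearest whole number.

Stitches: 60 × 22/18 = 73.33 → 73.
Rows: 175 × 18/21 = 150.00 → 150.

Cast on 73 stitches; work 150 rows.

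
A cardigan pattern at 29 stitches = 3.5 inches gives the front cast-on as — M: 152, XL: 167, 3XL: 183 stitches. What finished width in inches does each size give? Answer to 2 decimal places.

M 18.34 inches; XL 20.16 inches; 3XL 22.09 inches.

29/3.5 = 8.286 sts per in.
M: 152 / 8.286 = 18.345 → 18.34 in.
XL: 167 / 8.286 = 20.155 → 20.16 in.
3XL: 183 / 8.286 = 22.086 → 22.09 in.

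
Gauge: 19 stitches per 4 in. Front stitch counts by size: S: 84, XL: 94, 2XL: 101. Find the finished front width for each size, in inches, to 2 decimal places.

S 17.68 inches; XL 19.79 inches; 2XL 21.26 inches.

19/4 = 4.75 sts per in.
S: 84 / 4.75 = 17.684 → 17.68 in.
XL: 94 / 4.75 = 19.789 → 19.79 in.
2XL: 101 / 4.75 = 21.263 → 21.26 in.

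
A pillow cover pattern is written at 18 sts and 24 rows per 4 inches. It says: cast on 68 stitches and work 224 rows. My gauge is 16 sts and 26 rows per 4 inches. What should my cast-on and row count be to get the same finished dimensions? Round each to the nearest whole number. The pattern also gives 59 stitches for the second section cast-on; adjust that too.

Stitches: 68 × 16/18 = 60.44 → 60.
Rows: 224 × 26/24 = 242.67 → 243.
second section cast-on: 59 × 16/18 = 52.44 → 52.

Cast on 60 stitches; work 243 rows; second section cast-on 52 stitches.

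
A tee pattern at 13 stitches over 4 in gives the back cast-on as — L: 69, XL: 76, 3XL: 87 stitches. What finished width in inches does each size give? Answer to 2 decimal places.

13/4 = 3.25 sts per in.
L: 69 / 3.25 = 21.231 → 21.23 in.
XL: 76 / 3.25 = 23.385 → 23.38 in.
3XL: 87 / 3.25 = 26.769 → 26.77 in.

L 21.23 inches; XL 23.38 inches; 3XL 26.77 inches.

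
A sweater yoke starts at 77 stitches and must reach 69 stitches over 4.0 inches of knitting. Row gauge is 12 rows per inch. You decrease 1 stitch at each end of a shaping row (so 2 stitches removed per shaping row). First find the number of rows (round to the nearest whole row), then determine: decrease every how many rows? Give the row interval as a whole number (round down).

Decrease every 12th row.

Rows = 4.0 × 12 = 48.0 → 48 rows.
Stitches to remove: 8 → 4 shaping rows (at 2 st each).
48 / 4 = 12.00 → every 12 rows.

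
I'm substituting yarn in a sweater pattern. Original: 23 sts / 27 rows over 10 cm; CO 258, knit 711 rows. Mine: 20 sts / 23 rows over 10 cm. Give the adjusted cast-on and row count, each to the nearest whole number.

Stitches: 258 × 20/23 = 224.35 → 224.
Rows: 711 × 23/27 = 605.67 → 606.

Cast on 224 stitches; work 606 rows.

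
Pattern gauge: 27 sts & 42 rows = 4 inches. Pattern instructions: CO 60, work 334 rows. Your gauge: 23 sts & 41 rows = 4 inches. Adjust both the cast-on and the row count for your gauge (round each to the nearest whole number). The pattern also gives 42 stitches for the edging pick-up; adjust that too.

Cast on 51 stitches; work 326 rows; edging pick-up 36 stitches.

Stitches: 60 × 23/27 = 51.11 → 51.
Rows: 334 × 41/42 = 326.05 → 326.
edging pick-up: 42 × 23/27 = 35.78 → 36.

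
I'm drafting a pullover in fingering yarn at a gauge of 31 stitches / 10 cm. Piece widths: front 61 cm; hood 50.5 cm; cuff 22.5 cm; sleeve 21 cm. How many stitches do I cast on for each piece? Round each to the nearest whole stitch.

front 189; hood 157; cuff 70; sleeve 65.

Rate = 31/10 = 3.1 sts per cm.
front: 61 × 3.1 = 189.10 → 189.
hood: 50.5 × 3.1 = 156.55 → 157.
cuff: 22.5 × 3.1 = 69.75 → 70.
sleeve: 21 × 3.1 = 65.10 → 65.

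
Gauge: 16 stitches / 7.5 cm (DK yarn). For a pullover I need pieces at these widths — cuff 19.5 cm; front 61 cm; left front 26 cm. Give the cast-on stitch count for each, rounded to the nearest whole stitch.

Rate = 16/7.5 = 2.133 sts per cm.
cuff: 19.5 × 2.133 = 41.60 → 42.
front: 61 × 2.133 = 130.13 → 130.
left front: 26 × 2.133 = 55.47 → 55.

cuff 42; front 130; left front 55.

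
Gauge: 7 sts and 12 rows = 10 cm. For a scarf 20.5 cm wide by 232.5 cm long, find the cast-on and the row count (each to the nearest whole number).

Stitch gauge = 7/10 = 0.7 sts/cm; 20.5 × 0.7 = 14.35 → 14 sts.
Row gauge = 12/10 = 1.2 rows/cm; 232.5 × 1.2 = 279.00 → 279 rows.

Cast on 14 stitches and work 279 rows.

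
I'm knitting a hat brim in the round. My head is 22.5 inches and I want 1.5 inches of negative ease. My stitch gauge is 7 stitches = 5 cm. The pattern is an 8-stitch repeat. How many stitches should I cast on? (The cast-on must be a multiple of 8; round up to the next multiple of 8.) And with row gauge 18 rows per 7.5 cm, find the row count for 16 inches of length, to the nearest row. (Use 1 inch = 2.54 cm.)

Finished = 22.5 − 1.5 = 21 inches.
21 inches × 2.54 = 53.34 cm.
7/5 = 1.4 sts per cm; 53.34 × 1.4 = 74.68 sts.
Next multiple of 8 → 80.
16 inches = 40.64 cm; × 2.4 = 97.54 → 98 rows.

Cast on 80 stitches; work 98 rows.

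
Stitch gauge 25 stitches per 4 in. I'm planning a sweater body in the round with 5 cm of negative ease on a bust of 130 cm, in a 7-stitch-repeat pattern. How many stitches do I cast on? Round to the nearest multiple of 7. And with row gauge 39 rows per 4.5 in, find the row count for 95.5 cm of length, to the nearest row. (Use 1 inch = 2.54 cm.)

Cast on 308 stitches; work 326 rows.

Finished = 130 − 5 = 125 cm.
125 cm × 1/2.54 = 49.21 inches.
25/4 = 6.25 sts per in; 49.21 × 6.25 = 307.58 sts.
Nearest multiple of 7 → 308.
95.5 cm = 37.60 inches; × 8.667 = 325.85 → 326 rows.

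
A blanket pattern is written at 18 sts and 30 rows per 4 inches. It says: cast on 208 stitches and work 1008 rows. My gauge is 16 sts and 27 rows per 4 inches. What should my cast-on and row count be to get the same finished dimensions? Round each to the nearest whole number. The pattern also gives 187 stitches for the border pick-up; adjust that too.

Cast on 185 stitches; work 907 rows; border pick-up 166 stitches.

Stitches: 208 × 16/18 = 184.89 → 185.
Rows: 1008 × 27/30 = 907.20 → 907.
border pick-up: 187 × 16/18 = 166.22 → 166.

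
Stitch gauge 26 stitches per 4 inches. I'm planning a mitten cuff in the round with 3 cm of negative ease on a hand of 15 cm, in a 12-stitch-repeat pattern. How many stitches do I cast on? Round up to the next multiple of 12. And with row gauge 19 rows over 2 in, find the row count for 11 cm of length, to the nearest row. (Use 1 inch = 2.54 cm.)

Finished = 15 − 3 = 12 cm.
12 cm × 1/2.54 = 4.72 inches.
26/4 = 6.5 sts per in; 4.72 × 6.5 = 30.71 sts.
Next multiple of 12 → 36.
11 cm = 4.33 inches; × 9.5 = 41.14 → 41 rows.

Cast on 36 stitches; work 41 rows.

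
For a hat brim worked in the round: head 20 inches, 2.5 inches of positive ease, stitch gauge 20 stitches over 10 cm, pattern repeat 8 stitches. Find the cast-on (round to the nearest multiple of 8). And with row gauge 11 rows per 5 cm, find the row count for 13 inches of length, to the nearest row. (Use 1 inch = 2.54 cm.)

Finished = 20 + 2.5 = 22.5 inches.
22.5 inches × 2.54 = 57.15 cm.
20/10 = 2 sts per cm; 57.15 × 2 = 114.30 sts.
Nearest multiple of 8 → 112.
13 inches = 33.02 cm; × 2.2 = 72.64 → 73 rows.

Cast on 112 stitches; work 73 rows.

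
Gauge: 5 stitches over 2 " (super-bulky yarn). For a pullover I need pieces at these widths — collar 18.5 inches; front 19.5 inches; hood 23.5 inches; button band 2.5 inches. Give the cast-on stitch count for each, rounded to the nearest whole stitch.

collar 46; front 49; hood 59; button band 6.

Rate = 5/2 = 2.5 sts per in.
collar: 18.5 × 2.5 = 46.25 → 46.
front: 19.5 × 2.5 = 48.75 → 49.
hood: 23.5 × 2.5 = 58.75 → 59.
button band: 2.5 × 2.5 = 6.25 → 6.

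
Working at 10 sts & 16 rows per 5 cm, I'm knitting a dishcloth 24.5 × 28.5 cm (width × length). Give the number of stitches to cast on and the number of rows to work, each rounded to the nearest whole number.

Cast on 49 stitches and work 91 rows.

Stitch gauge = 10/5 = 2 sts/cm; 24.5 × 2 = 49.00 → 49 sts.
Row gauge = 16/5 = 3.2 rows/cm; 28.5 × 3.2 = 91.20 → 91 rows.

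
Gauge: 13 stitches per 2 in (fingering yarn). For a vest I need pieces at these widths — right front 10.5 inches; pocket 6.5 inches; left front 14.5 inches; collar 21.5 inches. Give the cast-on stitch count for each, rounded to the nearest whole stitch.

Rate = 13/2 = 6.5 sts per in.
right front: 10.5 × 6.5 = 68.25 → 68.
pocket: 6.5 × 6.5 = 42.25 → 42.
left front: 14.5 × 6.5 = 94.25 → 94.
collar: 21.5 × 6.5 = 139.75 → 140.

right front 68; pocket 42; left front 94; collar 140.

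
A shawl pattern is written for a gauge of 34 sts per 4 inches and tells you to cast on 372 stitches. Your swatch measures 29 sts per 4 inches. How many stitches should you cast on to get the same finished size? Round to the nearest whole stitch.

Scale factor = 29 / 34 = 0.853.
372 × 29 / 34 = 317.29 sts.
→ 317 sts.

317 stitches.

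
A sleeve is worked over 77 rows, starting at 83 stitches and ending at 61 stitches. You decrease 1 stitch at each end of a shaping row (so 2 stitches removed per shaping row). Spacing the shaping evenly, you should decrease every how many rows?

Decrease every 7th row.

Stitches to remove: |61 − 83| = 22.
Shaping rows needed: 22 / 2 = 11.
77 rows / 11 = every 7 rows.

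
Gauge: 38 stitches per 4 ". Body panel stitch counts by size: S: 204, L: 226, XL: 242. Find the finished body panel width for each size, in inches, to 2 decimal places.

S 21.47 inches; L 23.79 inches; XL 25.47 inches.

38/4 = 9.5 sts per in.
S: 204 / 9.5 = 21.474 → 21.47 in.
L: 226 / 9.5 = 23.789 → 23.79 in.
XL: 242 / 9.5 = 25.474 → 25.47 in.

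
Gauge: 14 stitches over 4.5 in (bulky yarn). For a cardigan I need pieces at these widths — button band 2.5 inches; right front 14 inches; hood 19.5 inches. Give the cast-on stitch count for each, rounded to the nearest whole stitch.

Rate = 14/4.5 = 3.111 sts per in.
button band: 2.5 × 3.111 = 7.78 → 8.
right front: 14 × 3.111 = 43.56 → 44.
hood: 19.5 × 3.111 = 60.67 → 61.

button band 8; right front 44; hood 61.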